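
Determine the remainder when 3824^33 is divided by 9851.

1234

Using repeated squaring:
3824^1 ≡ 3824 (mod 9851)
3824^2 ≡ 3824^2 = 14622976 ≡ 4092 (mod 9851)
3824^4 ≡ 4092^2 = 16744464 ≡ 7615 (mod 9851)
3824^8 ≡ 7615^2 = 57988225 ≡ 5239 (mod 9851)
3824^16 ≡ 5239^2 = 27447121 ≡ 2235 (mod 9851)
3824^32 ≡ 2235^2 = 4995225 ≡ 768 (mod 9851)
3824^33 = 3824^32 × 3824^1 ≡ 768 × 3824 (mod 9851).
768 × 3824 = 2936832 ≡ 1234 (mod 9851).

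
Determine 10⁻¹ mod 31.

28

By the extended Euclidean algorithm:
31 = 3·10 + 1
10 = 10·1 + 0
gcd(10, 31) = 1, so the inverse exists.
Back-substitute for 1:
1 = 1·31 − 3·10
So 10⁻¹ ≡ −3 ≡ 28 (mod 31).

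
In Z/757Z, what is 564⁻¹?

353

757 = 1·564 + 193
564 = 2·193 + 178
193 = 1·178 + 15
178 = 11·15 + 13
15 = 1·13 + 2
13 = 6·2 + 1
2 = 2·1 + 0
gcd(564, 757) = 1, so the inverse exists.
Back-substitute for 1:
1 = 1·13 − 6·2
  = −6·15 + 7·13
  = 7·178 − 83·15
  = −83·193 + 90·178
  = 90·564 − 263·193
  = −263·757 + 353·564
So 564⁻¹ ≡ 353 (mod 757).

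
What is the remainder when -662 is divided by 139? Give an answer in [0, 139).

33

-662 = -5·139 + 33, so -662 ≡ 33 (mod 139).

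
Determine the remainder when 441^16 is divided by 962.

625

Compute successive squares:
441^1 ≡ 441 (mod 962)
441^2 ≡ 441^2 = 194481 ≡ 157 (mod 962)
441^4 ≡ 157^2 = 24649 ≡ 599 (mod 962)
441^8 ≡ 599^2 = 358801 ≡ 937 (mod 962)
441^16 ≡ 937^2 = 877969 ≡ 625 (mod 962)
So 441^16 ≡ 625 (mod 962).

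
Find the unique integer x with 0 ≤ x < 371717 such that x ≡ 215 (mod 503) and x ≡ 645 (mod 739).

141055

503⁻¹ mod 739: 503·310 ≡ 1 (mod 739), so 503⁻¹ ≡ 310.
x = 215 + 503·((645 − 215)·310 mod 739) = 215 + 503·280 = 141055.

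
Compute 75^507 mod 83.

16

507 in binary is 111111011, i.e. 507 = 256 + 128 + 64 + 32 + 16 + 8 + 2 + 1.
75^1 ≡ 75 (mod 83)
75^2 ≡ 75^2 = 5625 ≡ 64 (mod 83)
75^4 ≡ 64^2 = 4096 ≡ 29 (mod 83)
75^8 ≡ 29^2 = 841 ≡ 11 (mod 83)
75^16 ≡ 11^2 = 121 ≡ 38 (mod 83)
75^32 ≡ 38^2 = 1444 ≡ 33 (mod 83)
75^64 ≡ 33^2 = 1089 ≡ 10 (mod 83)
75^128 ≡ 10^2 = 100 ≡ 17 (mod 83)
75^256 ≡ 17^2 = 289 ≡ 40 (mod 83)
75^507 = 75^256 · 75^128 · 75^64 · 75^32 · 75^16 · 75^8 · 75^2 · 75^1 ≡ 40 · 17 · 10 · 33 · 38 · 11 · 64 · 75 (mod 83).
Accumulate the product:
40 · 17 = 680 ≡ 16
16 · 10 = 160 ≡ 77
77 · 33 = 2541 ≡ 51
51 · 38 = 1938 ≡ 29
29 · 11 = 319 ≡ 70
70 · 64 = 4480 ≡ 81
81 · 75 = 6075 ≡ 16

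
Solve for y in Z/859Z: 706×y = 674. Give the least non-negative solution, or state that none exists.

310

gcd(706, 859) = 1, so a unique solution mod 859 exists.
706⁻¹ ≡ 393 (mod 859).
y ≡ 393×674 ≡ 310 (mod 859).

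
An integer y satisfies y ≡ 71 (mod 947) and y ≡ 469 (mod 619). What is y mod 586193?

226404

947⁻¹ mod 619: 947*251 ≡ 1 (mod 619), so 947⁻¹ ≡ 251.
y = 71 + 947*((469 − 71)*251 mod 619) = 71 + 947*239 = 226404.
Check: 226404 mod 947 = 71, 226404 mod 619 = 469. ✓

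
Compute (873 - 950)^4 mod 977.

873 - 950 = -77 ≡ 900 (mod 977)
(900)^4 ≡ 581 (mod 977)

581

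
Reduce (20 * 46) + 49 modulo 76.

20 * 46 = 920 ≡ 8 (mod 76)
8 + 49 = 57

57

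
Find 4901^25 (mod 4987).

647

Using repeated squaring:
25 in binary is 11001, i.e. 25 = 16 + 8 + 1.
4901^1 ≡ 4901 (mod 4987)
4901^2 ≡ 4901^2 = 24019801 ≡ 2409 (mod 4987)
4901^4 ≡ 2409^2 = 5803281 ≡ 3400 (mod 4987)
4901^8 ≡ 3400^2 = 11560000 ≡ 134 (mod 4987)
4901^16 ≡ 134^2 = 17956 ≡ 2995 (mod 4987)
4901^25 = 4901^16 × 4901^8 × 4901^1 ≡ 2995 × 134 × 4901 (mod 4987).
Accumulate the product:
2995 × 134 = 401330 ≡ 2370
2370 × 4901 = 11615370 ≡ 647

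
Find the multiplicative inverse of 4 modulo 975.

975 = 243·4 + 3
4 = 1·3 + 1
3 = 3·1 + 0
gcd(4, 975) = 1, so the inverse exists.
Back-substitute for 1:
1 = 1·4 − 1·3
  = −1·975 + 244·4
So 4⁻¹ ≡ 244 (mod 975).

244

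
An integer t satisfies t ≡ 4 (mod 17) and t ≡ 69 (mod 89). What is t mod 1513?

514

17⁻¹ mod 89: 17·21 ≡ 1 (mod 89), so 17⁻¹ ≡ 21.
t = 4 + 17·((69 − 4)·21 mod 89) = 4 + 17·30 = 514.
Check: 514 mod 17 = 4, 514 mod 89 = 69. ✓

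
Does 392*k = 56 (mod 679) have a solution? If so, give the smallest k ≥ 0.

14

gcd(392, 679) = 7, and 7 | 56, so solutions exist.
Divide through by 7: 56*k ≡ 8 (mod 97).
56⁻¹ ≡ 26 (mod 97).
k ≡ 26*8 ≡ 14 (mod 97).
The smallest non-negative solution is k = 14.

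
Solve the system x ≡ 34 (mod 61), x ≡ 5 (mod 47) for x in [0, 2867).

522

61⁻¹ mod 47: 61·37 ≡ 1 (mod 47), so 61⁻¹ ≡ 37.
x = 34 + 61·((5 − 34)·37 mod 47) = 34 + 61·8 = 522.
Check: 522 mod 61 = 34, 522 mod 47 = 5. ✓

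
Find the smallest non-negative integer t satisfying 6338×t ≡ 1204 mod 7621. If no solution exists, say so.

599

gcd(6338, 7621) = 1, so a unique solution mod 7621 exists.
6338⁻¹ ≡ 7324 (mod 7621).
t ≡ 7324×1204 ≡ 599 (mod 7621).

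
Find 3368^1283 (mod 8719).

4430

By square-and-multiply:
1283 in binary is 10100000011, i.e. 1283 = 1024 + 256 + 2 + 1.
3368^1 ≡ 3368 (mod 8719)
3368^2 ≡ 3368^2 = 11343424 ≡ 5 (mod 8719)
3368^4 ≡ 5^2 = 25 (mod 8719)
3368^8 ≡ 25^2 = 625 (mod 8719)
3368^16 ≡ 625^2 = 390625 ≡ 6989 (mod 8719)
3368^32 ≡ 6989^2 = 48846121 ≡ 2283 (mod 8719)
3368^64 ≡ 2283^2 = 5212089 ≡ 6846 (mod 8719)
3368^128 ≡ 6846^2 = 46867716 ≡ 3091 (mod 8719)
3368^256 ≡ 3091^2 = 9554281 ≡ 6976 (mod 8719)
3368^512 ≡ 6976^2 = 48664576 ≡ 3837 (mod 8719)
3368^1024 ≡ 3837^2 = 14722569 ≡ 4897 (mod 8719)
3368^1283 = 3368^1024 * 3368^256 * 3368^2 * 3368^1 ≡ 4897 * 6976 * 5 * 3368 (mod 8719).
Accumulate the product:
4897 * 6976 = 34161472 ≡ 430
430 * 5 = 2150
2150 * 3368 = 7241200 ≡ 4430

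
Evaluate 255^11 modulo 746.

Compute successive squares:
11 in binary is 1011, i.e. 11 = 8 + 2 + 1.
255^1 ≡ 255 (mod 746)
255^2 ≡ 255^2 = 65025 ≡ 123 (mod 746)
255^4 ≡ 123^2 = 15129 ≡ 209 (mod 746)
255^8 ≡ 209^2 = 43681 ≡ 413 (mod 746)
255^11 = 255^8 · 255^2 · 255^1 ≡ 413 · 123 · 255 (mod 746).
Accumulate the product:
413 · 123 = 50799 ≡ 71
71 · 255 = 18105 ≡ 201

201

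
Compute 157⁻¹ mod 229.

194

Run the extended Euclidean algorithm:
229 = 1·157 + 72
157 = 2·72 + 13
72 = 5·13 + 7
13 = 1·7 + 6
7 = 1·6 + 1
6 = 6·1 + 0
gcd(157, 229) = 1, so the inverse exists.
Bézout: 1 = 24·229 − 35·157.
So 157⁻¹ ≡ −35 ≡ 194 (mod 229).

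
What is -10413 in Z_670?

-10413 = -16·670 + 307, so -10413 ≡ 307 (mod 670).

307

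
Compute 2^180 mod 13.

Using repeated squaring:
180 in binary is 10110100, i.e. 180 = 128 + 32 + 16 + 4.
2^1 ≡ 2 (mod 13)
2^2 ≡ 2^2 = 4 (mod 13)
2^4 ≡ 4^2 = 16 ≡ 3 (mod 13)
2^8 ≡ 3^2 = 9 (mod 13)
2^16 ≡ 9^2 = 81 ≡ 3 (mod 13)
2^32 ≡ 3^2 = 9 (mod 13)
2^64 ≡ 9^2 = 81 ≡ 3 (mod 13)
2^128 ≡ 3^2 = 9 (mod 13)
2^180 = 2^128 × 2^32 × 2^16 × 2^4 ≡ 9 × 9 × 3 × 3 (mod 13).
Accumulate the product:
9 × 9 = 81 ≡ 3
3 × 3 = 9
9 × 3 = 27 ≡ 1

1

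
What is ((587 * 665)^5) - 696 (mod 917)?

587 * 665 = 390355 ≡ 630 (mod 917)
(630)^5 ≡ 294 (mod 917)
294 - 696 = -402 ≡ 515 (mod 917)

515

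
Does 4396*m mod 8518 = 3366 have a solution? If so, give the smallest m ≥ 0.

1952

gcd(4396, 8518) = 2, and 2 | 3366, so solutions exist.
Divide through by 2: 2198*m ≡ 1683 mod 4259.
2198⁻¹ ≡ 3544 (mod 4259).
m ≡ 3544*1683 ≡ 1952 (mod 4259).
The smallest non-negative solution is m = 1952.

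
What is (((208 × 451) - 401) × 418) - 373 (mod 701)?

156

208 × 451 = 93808 ≡ 575 (mod 701)
575 - 401 = 174
174 × 418 = 72732 ≡ 529 (mod 701)
529 - 373 = 156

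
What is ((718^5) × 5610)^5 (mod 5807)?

(718)^5 ≡ 4666 (mod 5807)
4666 × 5610 = 26176260 ≡ 4111 (mod 5807)
(4111)^5 ≡ 3225 (mod 5807)

3225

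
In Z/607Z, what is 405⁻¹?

Apply the Euclidean algorithm and back-substitute:
607 = 1*405 + 202
405 = 2*202 + 1
202 = 202*1 + 0
gcd(405, 607) = 1, so the inverse exists.
Back-substitute for 1:
1 = 1*405 − 2*202
  = −2*607 + 3*405
So 405⁻¹ ≡ 3 (mod 607).

3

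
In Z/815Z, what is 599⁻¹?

815 = 1×599 + 216
599 = 2×216 + 167
216 = 1×167 + 49
167 = 3×49 + 20
49 = 2×20 + 9
20 = 2×9 + 2
9 = 4×2 + 1
2 = 2×1 + 0
gcd(599, 815) = 1, so the inverse exists.
Bézout: 1 = 269×815 − 366×599.
So 599⁻¹ ≡ −366 ≡ 449 (mod 815).

449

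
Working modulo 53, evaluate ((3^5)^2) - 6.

(3)^5 ≡ 31 (mod 53)
(31)^2 ≡ 7 (mod 53)
7 - 6 = 1

1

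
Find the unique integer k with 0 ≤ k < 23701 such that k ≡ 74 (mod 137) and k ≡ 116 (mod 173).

137⁻¹ mod 173: 137×24 ≡ 1 (mod 173), so 137⁻¹ ≡ 24.
k = 74 + 137×((116 − 74)×24 mod 173) = 74 + 137×143 = 19665.
Check: 19665 mod 137 = 74, 19665 mod 173 = 116. ✓

19665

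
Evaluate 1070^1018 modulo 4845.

1735

Compute successive squares:
1018 in binary is 1111111010, i.e. 1018 = 512 + 256 + 128 + 64 + 32 + 16 + 8 + 2.
1070^1 ≡ 1070 (mod 4845)
1070^2 ≡ 1070^2 = 1144900 ≡ 1480 (mod 4845)
1070^4 ≡ 1480^2 = 2190400 ≡ 460 (mod 4845)
1070^8 ≡ 460^2 = 211600 ≡ 3265 (mod 4845)
1070^16 ≡ 3265^2 = 10660225 ≡ 1225 (mod 4845)
1070^32 ≡ 1225^2 = 1500625 ≡ 3520 (mod 4845)
1070^64 ≡ 3520^2 = 12390400 ≡ 1735 (mod 4845)
1070^128 ≡ 1735^2 = 3010225 ≡ 1480 (mod 4845)
1070^256 ≡ 1480^2 = 2190400 ≡ 460 (mod 4845)
1070^512 ≡ 460^2 = 211600 ≡ 3265 (mod 4845)
1070^1018 = 1070^512 * 1070^256 * 1070^128 * 1070^64 * 1070^32 * 1070^16 * 1070^8 * 1070^2 ≡ 3265 * 460 * 1480 * 1735 * 3520 * 1225 * 3265 * 1480 (mod 4845).
Accumulate the product:
3265 * 460 = 1501900 ≡ 4795
4795 * 1480 = 7096600 ≡ 3520
3520 * 1735 = 6107200 ≡ 2500
2500 * 3520 = 8800000 ≡ 1480
1480 * 1225 = 1813000 ≡ 970
970 * 3265 = 3167050 ≡ 3265
3265 * 1480 = 4832200 ≡ 1735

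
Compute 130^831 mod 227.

72

130^1 ≡ 130 (mod 227)
130^2 ≡ 130^2 = 16900 ≡ 102 (mod 227)
130^4 ≡ 102^2 = 10404 ≡ 189 (mod 227)
130^8 ≡ 189^2 = 35721 ≡ 82 (mod 227)
130^16 ≡ 82^2 = 6724 ≡ 141 (mod 227)
130^32 ≡ 141^2 = 19881 ≡ 132 (mod 227)
130^64 ≡ 132^2 = 17424 ≡ 172 (mod 227)
130^128 ≡ 172^2 = 29584 ≡ 74 (mod 227)
130^256 ≡ 74^2 = 5476 ≡ 28 (mod 227)
130^512 ≡ 28^2 = 784 ≡ 103 (mod 227)
130^831 = 130^512 × 130^256 × 130^32 × 130^16 × 130^8 × 130^4 × 130^2 × 130^1 ≡ 103 × 28 × 132 × 141 × 82 × 189 × 102 × 130 (mod 227).
Accumulate the product:
103 × 28 = 2884 ≡ 160
160 × 132 = 21120 ≡ 9
9 × 141 = 1269 ≡ 134
134 × 82 = 10988 ≡ 92
92 × 189 = 17388 ≡ 136
136 × 102 = 13872 ≡ 25
25 × 130 = 3250 ≡ 72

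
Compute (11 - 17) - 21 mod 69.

42

11 - 17 = -6 ≡ 63 (mod 69)
63 - 21 = 42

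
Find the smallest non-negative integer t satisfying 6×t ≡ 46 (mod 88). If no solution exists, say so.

gcd(6, 88) = 2, and 2 | 46, so solutions exist.
Divide through by 2: 3×t = 23 (mod 44).
3⁻¹ ≡ 15 (mod 44).
t ≡ 15×23 ≡ 37 (mod 44).
The smallest non-negative solution is t = 37.

37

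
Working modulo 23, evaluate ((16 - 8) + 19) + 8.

12

16 - 8 = 8
8 + 19 = 27 ≡ 4 (mod 23)
4 + 8 = 12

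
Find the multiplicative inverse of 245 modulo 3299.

Apply the Euclidean algorithm and back-substitute:
3299 = 13*245 + 114
245 = 2*114 + 17
114 = 6*17 + 12
17 = 1*12 + 5
12 = 2*5 + 2
5 = 2*2 + 1
2 = 2*1 + 0
gcd(245, 3299) = 1, so the inverse exists.
Back-substitute for 1:
1 = 1*5 − 2*2
  = −2*12 + 5*5
  = 5*17 − 7*12
  = −7*114 + 47*17
  = 47*245 − 101*114
  = −101*3299 + 1360*245
So 245⁻¹ ≡ 1360 (mod 3299).

1360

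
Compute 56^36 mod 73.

Using repeated squaring:
36 in binary is 100100, i.e. 36 = 32 + 4.
56^1 ≡ 56 (mod 73)
56^2 ≡ 56^2 = 3136 ≡ 70 (mod 73)
56^4 ≡ 70^2 = 4900 ≡ 9 (mod 73)
56^8 ≡ 9^2 = 81 ≡ 8 (mod 73)
56^16 ≡ 8^2 = 64 (mod 73)
56^32 ≡ 64^2 = 4096 ≡ 8 (mod 73)
56^36 = 56^32 × 56^4 ≡ 8 × 9 (mod 73).
8 × 9 = 72 ≡ 72 (mod 73).

72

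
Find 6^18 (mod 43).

1

By square-and-multiply:
6^1 ≡ 6 (mod 43)
6^2 ≡ 6^2 = 36 (mod 43)
6^4 ≡ 36^2 = 1296 ≡ 6 (mod 43)
6^8 ≡ 6^2 = 36 (mod 43)
6^16 ≡ 36^2 = 1296 ≡ 6 (mod 43)
6^18 = 6^16 * 6^2 ≡ 6 * 36 (mod 43).
6 * 36 = 216 ≡ 1 (mod 43).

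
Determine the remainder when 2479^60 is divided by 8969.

7705

Compute successive squares:
60 in binary is 111100, i.e. 60 = 32 + 16 + 8 + 4.
2479^1 ≡ 2479 (mod 8969)
2479^2 ≡ 2479^2 = 6145441 ≡ 1676 (mod 8969)
2479^4 ≡ 1676^2 = 2808976 ≡ 1679 (mod 8969)
2479^8 ≡ 1679^2 = 2819041 ≡ 2775 (mod 8969)
2479^16 ≡ 2775^2 = 7700625 ≡ 5223 (mod 8969)
2479^32 ≡ 5223^2 = 27279729 ≡ 5000 (mod 8969)
2479^60 = 2479^32 · 2479^16 · 2479^8 · 2479^4 ≡ 5000 · 5223 · 2775 · 1679 (mod 8969).
Accumulate the product:
5000 · 5223 = 26115000 ≡ 6241
6241 · 2775 = 17318775 ≡ 8605
8605 · 1679 = 14447795 ≡ 7705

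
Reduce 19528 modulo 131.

9

19528 = 149*131 + 9, so 19528 ≡ 9 (mod 131).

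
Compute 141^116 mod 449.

359

Compute successive squares:
141^1 ≡ 141 (mod 449)
141^2 ≡ 141^2 = 19881 ≡ 125 (mod 449)
141^4 ≡ 125^2 = 15625 ≡ 359 (mod 449)
141^8 ≡ 359^2 = 128881 ≡ 18 (mod 449)
141^16 ≡ 18^2 = 324 (mod 449)
141^32 ≡ 324^2 = 104976 ≡ 359 (mod 449)
141^64 ≡ 359^2 = 128881 ≡ 18 (mod 449)
141^116 = 141^64 * 141^32 * 141^16 * 141^4 ≡ 18 * 359 * 324 * 359 (mod 449).
Accumulate the product:
18 * 359 = 6462 ≡ 176
176 * 324 = 57024 ≡ 1
1 * 359 = 359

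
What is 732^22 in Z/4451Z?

By square-and-multiply:
732^1 ≡ 732 (mod 4451)
732^2 ≡ 732^2 = 535824 ≡ 1704 (mod 4451)
732^4 ≡ 1704^2 = 2903616 ≡ 1564 (mod 4451)
732^8 ≡ 1564^2 = 2446096 ≡ 2497 (mod 4451)
732^16 ≡ 2497^2 = 6235009 ≡ 3609 (mod 4451)
732^22 = 732^16 · 732^4 · 732^2 ≡ 3609 · 1564 · 1704 (mod 4451).
Accumulate the product:
3609 · 1564 = 5644476 ≡ 608
608 · 1704 = 1036032 ≡ 3400

3400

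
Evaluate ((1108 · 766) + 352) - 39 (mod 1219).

1108 · 766 = 848728 ≡ 304 (mod 1219)
304 + 352 = 656
656 - 39 = 617

617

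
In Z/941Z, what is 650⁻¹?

By the extended Euclidean algorithm:
941 = 1×650 + 291
650 = 2×291 + 68
291 = 4×68 + 19
68 = 3×19 + 11
19 = 1×11 + 8
11 = 1×8 + 3
8 = 2×3 + 2
3 = 1×2 + 1
2 = 2×1 + 0
gcd(650, 941) = 1, so the inverse exists.
Bézout: 1 = −239×941 + 346×650.
So 650⁻¹ ≡ 346 (mod 941).

346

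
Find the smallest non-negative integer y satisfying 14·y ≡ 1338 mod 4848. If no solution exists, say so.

1827

gcd(14, 4848) = 2, and 2 | 1338, so solutions exist.
Divide through by 2: 7·y = 669 (mod 2424).
7⁻¹ ≡ 1039 (mod 2424).
y ≡ 1039·669 ≡ 1827 (mod 2424).
The smallest non-negative solution is y = 1827.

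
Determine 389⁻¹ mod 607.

Apply the Euclidean algorithm and back-substitute:
607 = 1*389 + 218
389 = 1*218 + 171
218 = 1*171 + 47
171 = 3*47 + 30
47 = 1*30 + 17
30 = 1*17 + 13
17 = 1*13 + 4
13 = 3*4 + 1
4 = 4*1 + 0
gcd(389, 607) = 1, so the inverse exists.
Back-substitute for 1:
1 = 1*13 − 3*4
  = −3*17 + 4*13
  = 4*30 − 7*17
  = −7*47 + 11*30
  = 11*171 − 40*47
  = −40*218 + 51*171
  = 51*389 − 91*218
  = −91*607 + 142*389
So 389⁻¹ ≡ 142 (mod 607).

142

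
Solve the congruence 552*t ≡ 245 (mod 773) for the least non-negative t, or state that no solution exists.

604

gcd(552, 773) = 1, so a unique solution mod 773 exists.
552⁻¹ ≡ 766 (mod 773).
t ≡ 766*245 ≡ 604 (mod 773).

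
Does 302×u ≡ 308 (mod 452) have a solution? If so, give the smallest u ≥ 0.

10

gcd(302, 452) = 2, and 2 | 308, so solutions exist.
Divide through by 2: 151×u ≡ 154 (mod 226).
151⁻¹ ≡ 3 (mod 226).
u ≡ 3×154 ≡ 10 (mod 226).
The smallest non-negative solution is u = 10.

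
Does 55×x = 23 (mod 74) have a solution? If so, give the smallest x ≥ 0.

gcd(55, 74) = 1, so a unique solution mod 74 exists.
55⁻¹ ≡ 35 (mod 74).
x ≡ 35×23 ≡ 65 (mod 74).

65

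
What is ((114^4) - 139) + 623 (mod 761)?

160

(114)^4 ≡ 437 (mod 761)
437 - 139 = 298
298 + 623 = 921 ≡ 160 (mod 761)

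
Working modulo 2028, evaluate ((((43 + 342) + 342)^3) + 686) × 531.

43 + 342 = 385
385 + 342 = 727
(727)^3 ≡ 1507 (mod 2028)
1507 + 686 = 2193 ≡ 165 (mod 2028)
165 × 531 = 87615 ≡ 411 (mod 2028)

411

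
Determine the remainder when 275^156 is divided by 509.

By square-and-multiply:
275^1 ≡ 275 (mod 509)
275^2 ≡ 275^2 = 75625 ≡ 293 (mod 509)
275^4 ≡ 293^2 = 85849 ≡ 337 (mod 509)
275^8 ≡ 337^2 = 113569 ≡ 62 (mod 509)
275^16 ≡ 62^2 = 3844 ≡ 281 (mod 509)
275^32 ≡ 281^2 = 78961 ≡ 66 (mod 509)
275^64 ≡ 66^2 = 4356 ≡ 284 (mod 509)
275^128 ≡ 284^2 = 80656 ≡ 234 (mod 509)
275^156 = 275^128 · 275^16 · 275^8 · 275^4 ≡ 234 · 281 · 62 · 337 (mod 509).
Accumulate the product:
234 · 281 = 65754 ≡ 93
93 · 62 = 5766 ≡ 167
167 · 337 = 56279 ≡ 289

289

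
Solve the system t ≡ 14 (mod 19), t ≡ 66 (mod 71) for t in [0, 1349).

1344

19⁻¹ mod 71: 19*15 ≡ 1 (mod 71), so 19⁻¹ ≡ 15.
t = 14 + 19*((66 − 14)*15 mod 71) = 14 + 19*70 = 1344.
Check: 1344 mod 19 = 14, 1344 mod 71 = 66. ✓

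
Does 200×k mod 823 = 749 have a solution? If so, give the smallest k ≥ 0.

gcd(200, 823) = 1, so a unique solution mod 823 exists.
200⁻¹ ≡ 465 (mod 823).
k ≡ 465×749 ≡ 156 (mod 823).

156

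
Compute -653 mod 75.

-653 = -9*75 + 22, so -653 ≡ 22 (mod 75).

22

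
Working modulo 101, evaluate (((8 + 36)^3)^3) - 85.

8 + 36 = 44
(44)^3 ≡ 41 (mod 101)
(41)^3 ≡ 39 (mod 101)
39 - 85 = -46 ≡ 55 (mod 101)

55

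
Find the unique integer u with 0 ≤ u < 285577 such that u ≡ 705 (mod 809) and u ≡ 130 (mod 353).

809⁻¹ mod 353: 809*24 ≡ 1 (mod 353), so 809⁻¹ ≡ 24.
u = 705 + 809*((130 − 705)*24 mod 353) = 705 + 809*320 = 259585.

259585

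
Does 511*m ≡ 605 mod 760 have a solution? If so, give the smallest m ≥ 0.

gcd(511, 760) = 1, so a unique solution mod 760 exists.
511⁻¹ ≡ 351 (mod 760).
m ≡ 351*605 ≡ 315 (mod 760).

315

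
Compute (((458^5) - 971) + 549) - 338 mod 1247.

19

(458)^5 ≡ 779 (mod 1247)
779 - 971 = -192 ≡ 1055 (mod 1247)
1055 + 549 = 1604 ≡ 357 (mod 1247)
357 - 338 = 19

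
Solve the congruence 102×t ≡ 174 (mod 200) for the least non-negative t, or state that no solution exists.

37

gcd(102, 200) = 2, and 2 | 174, so solutions exist.
Divide through by 2: 51×t ≡ 87 mod 100.
51⁻¹ ≡ 51 (mod 100).
t ≡ 51×87 ≡ 37 (mod 100).
The smallest non-negative solution is t = 37.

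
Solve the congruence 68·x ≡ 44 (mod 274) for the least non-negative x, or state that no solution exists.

49

gcd(68, 274) = 2, and 2 | 44, so solutions exist.
Divide through by 2: 34·x ≡ 22 mod 137.
34⁻¹ ≡ 133 (mod 137).
x ≡ 133·22 ≡ 49 (mod 137).
The smallest non-negative solution is x = 49.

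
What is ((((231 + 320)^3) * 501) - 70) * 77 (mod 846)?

231 + 320 = 551
(551)^3 ≡ 341 (mod 846)
341 * 501 = 170841 ≡ 795 (mod 846)
795 - 70 = 725
725 * 77 = 55825 ≡ 835 (mod 846)

835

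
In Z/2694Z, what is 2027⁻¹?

311

By the extended Euclidean algorithm:
2694 = 1×2027 + 667
2027 = 3×667 + 26
667 = 25×26 + 17
26 = 1×17 + 9
17 = 1×9 + 8
9 = 1×8 + 1
8 = 8×1 + 0
gcd(2027, 2694) = 1, so the inverse exists.
Bézout: 1 = −234×2694 + 311×2027.
So 2027⁻¹ ≡ 311 (mod 2694).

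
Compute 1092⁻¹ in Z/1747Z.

Apply the Euclidean algorithm and back-substitute:
1747 = 1·1092 + 655
1092 = 1·655 + 437
655 = 1·437 + 218
437 = 2·218 + 1
218 = 218·1 + 0
gcd(1092, 1747) = 1, so the inverse exists.
Back-substitute for 1:
1 = 1·437 − 2·218
  = −2·655 + 3·437
  = 3·1092 − 5·655
  = −5·1747 + 8·1092
So 1092⁻¹ ≡ 8 (mod 1747).

8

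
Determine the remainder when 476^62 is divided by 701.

256

Compute successive squares:
62 in binary is 111110, i.e. 62 = 32 + 16 + 8 + 4 + 2.
476^1 ≡ 476 (mod 701)
476^2 ≡ 476^2 = 226576 ≡ 153 (mod 701)
476^4 ≡ 153^2 = 23409 ≡ 276 (mod 701)
476^8 ≡ 276^2 = 76176 ≡ 468 (mod 701)
476^16 ≡ 468^2 = 219024 ≡ 312 (mod 701)
476^32 ≡ 312^2 = 97344 ≡ 606 (mod 701)
476^62 = 476^32 · 476^16 · 476^8 · 476^4 · 476^2 ≡ 606 · 312 · 468 · 276 · 153 (mod 701).
Accumulate the product:
606 · 312 = 189072 ≡ 503
503 · 468 = 235404 ≡ 569
569 · 276 = 157044 ≡ 20
20 · 153 = 3060 ≡ 256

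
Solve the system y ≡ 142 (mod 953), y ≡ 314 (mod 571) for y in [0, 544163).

123079

953⁻¹ mod 571: 953·429 ≡ 1 (mod 571), so 953⁻¹ ≡ 429.
y = 142 + 953·((314 − 142)·429 mod 571) = 142 + 953·129 = 123079.
Check: 123079 mod 953 = 142, 123079 mod 571 = 314. ✓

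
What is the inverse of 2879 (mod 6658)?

5319

6658 = 2×2879 + 900
2879 = 3×900 + 179
900 = 5×179 + 5
179 = 35×5 + 4
5 = 1×4 + 1
4 = 4×1 + 0
gcd(2879, 6658) = 1, so the inverse exists.
Back-substitute for 1:
1 = 1×5 − 1×4
  = −1×179 + 36×5
  = 36×900 − 181×179
  = −181×2879 + 579×900
  = 579×6658 − 1339×2879
So 2879⁻¹ ≡ −1339 ≡ 5319 (mod 6658).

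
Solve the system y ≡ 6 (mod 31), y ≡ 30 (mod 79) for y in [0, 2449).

1215

31⁻¹ mod 79: 31·51 ≡ 1 (mod 79), so 31⁻¹ ≡ 51.
y = 6 + 31·((30 − 6)·51 mod 79) = 6 + 31·39 = 1215.
Check: 1215 mod 31 = 6, 1215 mod 79 = 30. ✓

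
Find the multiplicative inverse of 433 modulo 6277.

2102

By the extended Euclidean algorithm:
6277 = 14·433 + 215
433 = 2·215 + 3
215 = 71·3 + 2
3 = 1·2 + 1
2 = 2·1 + 0
gcd(433, 6277) = 1, so the inverse exists.
Bézout: 1 = −145·6277 + 2102·433.
So 433⁻¹ ≡ 2102 (mod 6277).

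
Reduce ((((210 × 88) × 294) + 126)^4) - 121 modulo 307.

210 × 88 = 18480 ≡ 60 (mod 307)
60 × 294 = 17640 ≡ 141 (mod 307)
141 + 126 = 267
(267)^4 ≡ 234 (mod 307)
234 - 121 = 113

113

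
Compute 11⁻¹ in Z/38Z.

Run the extended Euclidean algorithm:
38 = 3*11 + 5
11 = 2*5 + 1
5 = 5*1 + 0
gcd(11, 38) = 1, so the inverse exists.
Back-substitute for 1:
1 = 1*11 − 2*5
  = −2*38 + 7*11
So 11⁻¹ ≡ 7 (mod 38).

7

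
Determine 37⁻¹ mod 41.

10

41 = 1*37 + 4
37 = 9*4 + 1
4 = 4*1 + 0
gcd(37, 41) = 1, so the inverse exists.
Back-substitute for 1:
1 = 1*37 − 9*4
  = −9*41 + 10*37
So 37⁻¹ ≡ 10 (mod 41).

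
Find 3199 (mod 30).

19

3199 = 106·30 + 19, so 3199 ≡ 19 (mod 30).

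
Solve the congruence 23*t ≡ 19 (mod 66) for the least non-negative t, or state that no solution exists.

gcd(23, 66) = 1, so a unique solution mod 66 exists.
23⁻¹ ≡ 23 (mod 66).
t ≡ 23*19 ≡ 41 (mod 66).

41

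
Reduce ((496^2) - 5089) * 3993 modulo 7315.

(496)^2 ≡ 4621 (mod 7315)
4621 - 5089 = -468 ≡ 6847 (mod 7315)
6847 * 3993 = 27340071 ≡ 3916 (mod 7315)

3916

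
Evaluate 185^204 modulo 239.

10

Compute successive squares:
185^1 ≡ 185 (mod 239)
185^2 ≡ 185^2 = 34225 ≡ 48 (mod 239)
185^4 ≡ 48^2 = 2304 ≡ 153 (mod 239)
185^8 ≡ 153^2 = 23409 ≡ 226 (mod 239)
185^16 ≡ 226^2 = 51076 ≡ 169 (mod 239)
185^32 ≡ 169^2 = 28561 ≡ 120 (mod 239)
185^64 ≡ 120^2 = 14400 ≡ 60 (mod 239)
185^128 ≡ 60^2 = 3600 ≡ 15 (mod 239)
185^204 = 185^128 × 185^64 × 185^8 × 185^4 ≡ 15 × 60 × 226 × 153 (mod 239).
Accumulate the product:
15 × 60 = 900 ≡ 183
183 × 226 = 41358 ≡ 11
11 × 153 = 1683 ≡ 10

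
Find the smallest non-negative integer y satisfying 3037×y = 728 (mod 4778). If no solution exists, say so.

2980

gcd(3037, 4778) = 1, so a unique solution mod 4778 exists.
3037⁻¹ ≡ 2695 (mod 4778).
y ≡ 2695×728 ≡ 2980 (mod 4778).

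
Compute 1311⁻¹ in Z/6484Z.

Run the extended Euclidean algorithm:
6484 = 4·1311 + 1240
1311 = 1·1240 + 71
1240 = 17·71 + 33
71 = 2·33 + 5
33 = 6·5 + 3
5 = 1·3 + 2
3 = 1·2 + 1
2 = 2·1 + 0
gcd(1311, 6484) = 1, so the inverse exists.
Bézout: 1 = 517·6484 − 2557·1311.
So 1311⁻¹ ≡ −2557 ≡ 3927 (mod 6484).

3927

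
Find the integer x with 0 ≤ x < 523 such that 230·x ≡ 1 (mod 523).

Run the extended Euclidean algorithm:
523 = 2×230 + 63
230 = 3×63 + 41
63 = 1×41 + 22
41 = 1×22 + 19
22 = 1×19 + 3
19 = 6×3 + 1
3 = 3×1 + 0
gcd(230, 523) = 1, so the inverse exists.
Back-substitute for 1:
1 = 1×19 − 6×3
  = −6×22 + 7×19
  = 7×41 − 13×22
  = −13×63 + 20×41
  = 20×230 − 73×63
  = −73×523 + 166×230
So 230⁻¹ ≡ 166 (mod 523).

166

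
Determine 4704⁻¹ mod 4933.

4416

4933 = 1×4704 + 229
4704 = 20×229 + 124
229 = 1×124 + 105
124 = 1×105 + 19
105 = 5×19 + 10
19 = 1×10 + 9
10 = 1×9 + 1
9 = 9×1 + 0
gcd(4704, 4933) = 1, so the inverse exists.
Back-substitute for 1:
1 = 1×10 − 1×9
  = −1×19 + 2×10
  = 2×105 − 11×19
  = −11×124 + 13×105
  = 13×229 − 24×124
  = −24×4704 + 493×229
  = 493×4933 − 517×4704
So 4704⁻¹ ≡ −517 ≡ 4416 (mod 4933).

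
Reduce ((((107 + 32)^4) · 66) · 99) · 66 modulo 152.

4

107 + 32 = 139
(139)^4 ≡ 137 (mod 152)
137 · 66 = 9042 ≡ 74 (mod 152)
74 · 99 = 7326 ≡ 30 (mod 152)
30 · 66 = 1980 ≡ 4 (mod 152)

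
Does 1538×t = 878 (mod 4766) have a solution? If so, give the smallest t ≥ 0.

gcd(1538, 4766) = 2, and 2 | 878, so solutions exist.
Divide through by 2: 769×t ≡ 439 (mod 2383).
769⁻¹ ≡ 533 (mod 2383).
t ≡ 533×439 ≡ 453 (mod 2383).
The smallest non-negative solution is t = 453.

453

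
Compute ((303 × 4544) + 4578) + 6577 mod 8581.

6446

303 × 4544 = 1376832 ≡ 3872 (mod 8581)
3872 + 4578 = 8450
8450 + 6577 = 15027 ≡ 6446 (mod 8581)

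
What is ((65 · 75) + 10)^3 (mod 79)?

65 · 75 = 4875 ≡ 56 (mod 79)
56 + 10 = 66
(66)^3 ≡ 15 (mod 79)

15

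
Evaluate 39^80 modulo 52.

13

By square-and-multiply:
80 in binary is 1010000, i.e. 80 = 64 + 16.
39^1 ≡ 39 (mod 52)
39^2 ≡ 39^2 = 1521 ≡ 13 (mod 52)
39^4 ≡ 13^2 = 169 ≡ 13 (mod 52)
39^8 ≡ 13^2 = 169 ≡ 13 (mod 52)
39^16 ≡ 13^2 = 169 ≡ 13 (mod 52)
39^32 ≡ 13^2 = 169 ≡ 13 (mod 52)
39^64 ≡ 13^2 = 169 ≡ 13 (mod 52)
39^80 = 39^64 · 39^16 ≡ 13 · 13 (mod 52).
13 · 13 = 169 ≡ 13 (mod 52).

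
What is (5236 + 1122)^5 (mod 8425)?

5236 + 1122 = 6358
(6358)^5 ≡ 943 (mod 8425)

943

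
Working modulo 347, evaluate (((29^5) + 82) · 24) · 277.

232

(29)^5 ≡ 326 (mod 347)
326 + 82 = 408 ≡ 61 (mod 347)
61 · 24 = 1464 ≡ 76 (mod 347)
76 · 277 = 21052 ≡ 232 (mod 347)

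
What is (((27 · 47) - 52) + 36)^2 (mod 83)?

64

27 · 47 = 1269 ≡ 24 (mod 83)
24 - 52 = -28 ≡ 55 (mod 83)
55 + 36 = 91 ≡ 8 (mod 83)
(8)^2 ≡ 64 (mod 83)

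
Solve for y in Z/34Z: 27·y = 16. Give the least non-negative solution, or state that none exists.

gcd(27, 34) = 1, so a unique solution mod 34 exists.
27⁻¹ ≡ 29 (mod 34).
y ≡ 29·16 ≡ 22 (mod 34).

22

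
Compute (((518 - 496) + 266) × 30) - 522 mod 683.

518 - 496 = 22
22 + 266 = 288
288 × 30 = 8640 ≡ 444 (mod 683)
444 - 522 = -78 ≡ 605 (mod 683)

605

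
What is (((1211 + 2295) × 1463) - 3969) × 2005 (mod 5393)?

1211 + 2295 = 3506
3506 × 1463 = 5129278 ≡ 535 (mod 5393)
535 - 3969 = -3434 ≡ 1959 (mod 5393)
1959 × 2005 = 3927795 ≡ 1691 (mod 5393)

1691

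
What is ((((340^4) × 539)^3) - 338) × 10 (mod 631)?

57

(340)^4 ≡ 354 (mod 631)
354 × 539 = 190806 ≡ 244 (mod 631)
(244)^3 ≡ 533 (mod 631)
533 - 338 = 195
195 × 10 = 1950 ≡ 57 (mod 631)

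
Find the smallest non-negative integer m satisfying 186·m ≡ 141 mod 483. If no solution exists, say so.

gcd(186, 483) = 3, and 3 | 141, so solutions exist.
Divide through by 3: 62·m = 47 (mod 161).
62⁻¹ ≡ 13 (mod 161).
m ≡ 13·47 ≡ 128 (mod 161).
The smallest non-negative solution is m = 128.

128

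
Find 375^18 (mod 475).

18 in binary is 10010, i.e. 18 = 16 + 2.
375^1 ≡ 375 (mod 475)
375^2 ≡ 375^2 = 140625 ≡ 25 (mod 475)
375^4 ≡ 25^2 = 625 ≡ 150 (mod 475)
375^8 ≡ 150^2 = 22500 ≡ 175 (mod 475)
375^16 ≡ 175^2 = 30625 ≡ 225 (mod 475)
375^18 = 375^16 * 375^2 ≡ 225 * 25 (mod 475).
225 * 25 = 5625 ≡ 400 (mod 475).

400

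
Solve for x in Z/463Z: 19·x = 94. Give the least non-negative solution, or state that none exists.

273

gcd(19, 463) = 1, so a unique solution mod 463 exists.
19⁻¹ ≡ 195 (mod 463).
x ≡ 195·94 ≡ 273 (mod 463).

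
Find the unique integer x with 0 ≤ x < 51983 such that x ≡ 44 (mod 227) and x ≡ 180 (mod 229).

227⁻¹ mod 229: 227·114 ≡ 1 (mod 229), so 227⁻¹ ≡ 114.
x = 44 + 227·((180 − 44)·114 mod 229) = 44 + 227·161 = 36591.

36591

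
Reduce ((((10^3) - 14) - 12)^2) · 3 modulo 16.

12

(10)^3 ≡ 8 (mod 16)
8 - 14 = -6 ≡ 10 (mod 16)
10 - 12 = -2 ≡ 14 (mod 16)
(14)^2 ≡ 4 (mod 16)
4 · 3 = 12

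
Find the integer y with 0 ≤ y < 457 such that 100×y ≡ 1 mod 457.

32

457 = 4*100 + 57
100 = 1*57 + 43
57 = 1*43 + 14
43 = 3*14 + 1
14 = 14*1 + 0
gcd(100, 457) = 1, so the inverse exists.
Bézout: 1 = −7*457 + 32*100.
So 100⁻¹ ≡ 32 (mod 457).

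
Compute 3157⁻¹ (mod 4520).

Apply the Euclidean algorithm and back-substitute:
4520 = 1×3157 + 1363
3157 = 2×1363 + 431
1363 = 3×431 + 70
431 = 6×70 + 11
70 = 6×11 + 4
11 = 2×4 + 3
4 = 1×3 + 1
3 = 3×1 + 0
gcd(3157, 4520) = 1, so the inverse exists.
Back-substitute for 1:
1 = 1×4 − 1×3
  = −1×11 + 3×4
  = 3×70 − 19×11
  = −19×431 + 117×70
  = 117×1363 − 370×431
  = −370×3157 + 857×1363
  = 857×4520 − 1227×3157
So 3157⁻¹ ≡ −1227 ≡ 3293 (mod 4520).

3293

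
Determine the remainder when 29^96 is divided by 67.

1

By square-and-multiply:
96 in binary is 1100000, i.e. 96 = 64 + 32.
29^1 ≡ 29 (mod 67)
29^2 ≡ 29^2 = 841 ≡ 37 (mod 67)
29^4 ≡ 37^2 = 1369 ≡ 29 (mod 67)
29^8 ≡ 29^2 = 841 ≡ 37 (mod 67)
29^16 ≡ 37^2 = 1369 ≡ 29 (mod 67)
29^32 ≡ 29^2 = 841 ≡ 37 (mod 67)
29^64 ≡ 37^2 = 1369 ≡ 29 (mod 67)
29^96 = 29^64 · 29^32 ≡ 29 · 37 (mod 67).
29 · 37 = 1073 ≡ 1 (mod 67).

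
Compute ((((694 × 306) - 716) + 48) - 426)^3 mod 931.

694 × 306 = 212364 ≡ 96 (mod 931)
96 - 716 = -620 ≡ 311 (mod 931)
311 + 48 = 359
359 - 426 = -67 ≡ 864 (mod 931)
(864)^3 ≡ 881 (mod 931)

881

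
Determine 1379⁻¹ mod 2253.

116

2253 = 1*1379 + 874
1379 = 1*874 + 505
874 = 1*505 + 369
505 = 1*369 + 136
369 = 2*136 + 97
136 = 1*97 + 39
97 = 2*39 + 19
39 = 2*19 + 1
19 = 19*1 + 0
gcd(1379, 2253) = 1, so the inverse exists.
Back-substitute for 1:
1 = 1*39 − 2*19
  = −2*97 + 5*39
  = 5*136 − 7*97
  = −7*369 + 19*136
  = 19*505 − 26*369
  = −26*874 + 45*505
  = 45*1379 − 71*874
  = −71*2253 + 116*1379
So 1379⁻¹ ≡ 116 (mod 2253).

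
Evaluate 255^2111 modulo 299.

By square-and-multiply:
255^1 ≡ 255 (mod 299)
255^2 ≡ 255^2 = 65025 ≡ 142 (mod 299)
255^4 ≡ 142^2 = 20164 ≡ 131 (mod 299)
255^8 ≡ 131^2 = 17161 ≡ 118 (mod 299)
255^16 ≡ 118^2 = 13924 ≡ 170 (mod 299)
255^32 ≡ 170^2 = 28900 ≡ 196 (mod 299)
255^64 ≡ 196^2 = 38416 ≡ 144 (mod 299)
255^128 ≡ 144^2 = 20736 ≡ 105 (mod 299)
255^256 ≡ 105^2 = 11025 ≡ 261 (mod 299)
255^512 ≡ 261^2 = 68121 ≡ 248 (mod 299)
255^1024 ≡ 248^2 = 61504 ≡ 209 (mod 299)
255^2048 ≡ 209^2 = 43681 ≡ 27 (mod 299)
255^2111 = 255^2048 * 255^32 * 255^16 * 255^8 * 255^4 * 255^2 * 255^1 ≡ 27 * 196 * 170 * 118 * 131 * 142 * 255 (mod 299).
Accumulate the product:
27 * 196 = 5292 ≡ 209
209 * 170 = 35530 ≡ 248
248 * 118 = 29264 ≡ 261
261 * 131 = 34191 ≡ 105
105 * 142 = 14910 ≡ 259
259 * 255 = 66045 ≡ 265

265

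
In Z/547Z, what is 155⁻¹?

60

Run the extended Euclidean algorithm:
547 = 3×155 + 82
155 = 1×82 + 73
82 = 1×73 + 9
73 = 8×9 + 1
9 = 9×1 + 0
gcd(155, 547) = 1, so the inverse exists.
Back-substitute for 1:
1 = 1×73 − 8×9
  = −8×82 + 9×73
  = 9×155 − 17×82
  = −17×547 + 60×155
So 155⁻¹ ≡ 60 (mod 547).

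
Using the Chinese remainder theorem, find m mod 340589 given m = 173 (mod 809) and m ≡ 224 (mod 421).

60848

809⁻¹ mod 421: 809·51 ≡ 1 (mod 421), so 809⁻¹ ≡ 51.
m = 173 + 809·((224 − 173)·51 mod 421) = 173 + 809·75 = 60848.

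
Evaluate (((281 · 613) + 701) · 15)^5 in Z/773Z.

73

281 · 613 = 172253 ≡ 647 (mod 773)
647 + 701 = 1348 ≡ 575 (mod 773)
575 · 15 = 8625 ≡ 122 (mod 773)
(122)^5 ≡ 73 (mod 773)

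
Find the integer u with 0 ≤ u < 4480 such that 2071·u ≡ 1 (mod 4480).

4480 = 2×2071 + 338
2071 = 6×338 + 43
338 = 7×43 + 37
43 = 1×37 + 6
37 = 6×6 + 1
6 = 6×1 + 0
gcd(2071, 4480) = 1, so the inverse exists.
Back-substitute for 1:
1 = 1×37 − 6×6
  = −6×43 + 7×37
  = 7×338 − 55×43
  = −55×2071 + 337×338
  = 337×4480 − 729×2071
So 2071⁻¹ ≡ −729 ≡ 3751 (mod 4480).

3751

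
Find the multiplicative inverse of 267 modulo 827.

Apply the Euclidean algorithm and back-substitute:
827 = 3·267 + 26
267 = 10·26 + 7
26 = 3·7 + 5
7 = 1·5 + 2
5 = 2·2 + 1
2 = 2·1 + 0
gcd(267, 827) = 1, so the inverse exists.
Bézout: 1 = 113·827 − 350·267.
So 267⁻¹ ≡ −350 ≡ 477 (mod 827).

477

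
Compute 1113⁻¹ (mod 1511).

429

Apply the Euclidean algorithm and back-substitute:
1511 = 1×1113 + 398
1113 = 2×398 + 317
398 = 1×317 + 81
317 = 3×81 + 74
81 = 1×74 + 7
74 = 10×7 + 4
7 = 1×4 + 3
4 = 1×3 + 1
3 = 3×1 + 0
gcd(1113, 1511) = 1, so the inverse exists.
Back-substitute for 1:
1 = 1×4 − 1×3
  = −1×7 + 2×4
  = 2×74 − 21×7
  = −21×81 + 23×74
  = 23×317 − 90×81
  = −90×398 + 113×317
  = 113×1113 − 316×398
  = −316×1511 + 429×1113
So 1113⁻¹ ≡ 429 (mod 1511).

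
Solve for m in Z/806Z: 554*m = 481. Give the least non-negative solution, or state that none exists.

gcd(554, 806) = 2, and 2 does not divide 481.
So the congruence has no solution.

no solution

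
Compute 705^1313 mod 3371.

3055

Using repeated squaring:
1313 in binary is 10100100001, i.e. 1313 = 1024 + 256 + 32 + 1.
705^1 ≡ 705 (mod 3371)
705^2 ≡ 705^2 = 497025 ≡ 1488 (mod 3371)
705^4 ≡ 1488^2 = 2214144 ≡ 2768 (mod 3371)
705^8 ≡ 2768^2 = 7661824 ≡ 2912 (mod 3371)
705^16 ≡ 2912^2 = 8479744 ≡ 1679 (mod 3371)
705^32 ≡ 1679^2 = 2819041 ≡ 885 (mod 3371)
705^64 ≡ 885^2 = 783225 ≡ 1153 (mod 3371)
705^128 ≡ 1153^2 = 1329409 ≡ 1235 (mod 3371)
705^256 ≡ 1235^2 = 1525225 ≡ 1533 (mod 3371)
705^512 ≡ 1533^2 = 2350089 ≡ 502 (mod 3371)
705^1024 ≡ 502^2 = 252004 ≡ 2550 (mod 3371)
705^1313 = 705^1024 * 705^256 * 705^32 * 705^1 ≡ 2550 * 1533 * 885 * 705 (mod 3371).
Accumulate the product:
2550 * 1533 = 3909150 ≡ 2161
2161 * 885 = 1912485 ≡ 1128
1128 * 705 = 795240 ≡ 3055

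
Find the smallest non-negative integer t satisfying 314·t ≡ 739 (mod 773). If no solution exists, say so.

315

gcd(314, 773) = 1, so a unique solution mod 773 exists.
314⁻¹ ≡ 741 (mod 773).
t ≡ 741·739 ≡ 315 (mod 773).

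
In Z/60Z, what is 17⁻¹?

53

By the extended Euclidean algorithm:
60 = 3×17 + 9
17 = 1×9 + 8
9 = 1×8 + 1
8 = 8×1 + 0
gcd(17, 60) = 1, so the inverse exists.
Back-substitute for 1:
1 = 1×9 − 1×8
  = −1×17 + 2×9
  = 2×60 − 7×17
So 17⁻¹ ≡ −7 ≡ 53 (mod 60).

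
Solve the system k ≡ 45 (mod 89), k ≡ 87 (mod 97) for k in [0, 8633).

89⁻¹ mod 97: 89×12 ≡ 1 (mod 97), so 89⁻¹ ≡ 12.
k = 45 + 89×((87 − 45)×12 mod 97) = 45 + 89×19 = 1736.
Check: 1736 mod 89 = 45, 1736 mod 97 = 87. ✓

1736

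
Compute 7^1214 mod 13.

Compute successive squares:
7^1 ≡ 7 (mod 13)
7^2 ≡ 7^2 = 49 ≡ 10 (mod 13)
7^4 ≡ 10^2 = 100 ≡ 9 (mod 13)
7^8 ≡ 9^2 = 81 ≡ 3 (mod 13)
7^16 ≡ 3^2 = 9 (mod 13)
7^32 ≡ 9^2 = 81 ≡ 3 (mod 13)
7^64 ≡ 3^2 = 9 (mod 13)
7^128 ≡ 9^2 = 81 ≡ 3 (mod 13)
7^256 ≡ 3^2 = 9 (mod 13)
7^512 ≡ 9^2 = 81 ≡ 3 (mod 13)
7^1024 ≡ 3^2 = 9 (mod 13)
7^1214 = 7^1024 × 7^128 × 7^32 × 7^16 × 7^8 × 7^4 × 7^2 ≡ 9 × 3 × 3 × 9 × 3 × 9 × 10 (mod 13).
Accumulate the product:
9 × 3 = 27 ≡ 1
1 × 3 = 3
3 × 9 = 27 ≡ 1
1 × 3 = 3
3 × 9 = 27 ≡ 1
1 × 10 = 10

10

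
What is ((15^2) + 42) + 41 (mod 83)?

(15)^2 ≡ 59 (mod 83)
59 + 42 = 101 ≡ 18 (mod 83)
18 + 41 = 59

59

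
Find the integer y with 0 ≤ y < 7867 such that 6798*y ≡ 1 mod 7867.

Apply the Euclidean algorithm and back-substitute:
7867 = 1·6798 + 1069
6798 = 6·1069 + 384
1069 = 2·384 + 301
384 = 1·301 + 83
301 = 3·83 + 52
83 = 1·52 + 31
52 = 1·31 + 21
31 = 1·21 + 10
21 = 2·10 + 1
10 = 10·1 + 0
gcd(6798, 7867) = 1, so the inverse exists.
Back-substitute for 1:
1 = 1·21 − 2·10
  = −2·31 + 3·21
  = 3·52 − 5·31
  = −5·83 + 8·52
  = 8·301 − 29·83
  = −29·384 + 37·301
  = 37·1069 − 103·384
  = −103·6798 + 655·1069
  = 655·7867 − 758·6798
So 6798⁻¹ ≡ −758 ≡ 7109 (mod 7867).

7109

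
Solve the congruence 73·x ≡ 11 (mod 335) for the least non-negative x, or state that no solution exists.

gcd(73, 335) = 1, so a unique solution mod 335 exists.
73⁻¹ ≡ 257 (mod 335).
x ≡ 257·11 ≡ 147 (mod 335).

147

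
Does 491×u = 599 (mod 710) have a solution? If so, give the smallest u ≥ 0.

gcd(491, 710) = 1, so a unique solution mod 710 exists.
491⁻¹ ≡ 201 (mod 710).
u ≡ 201×599 ≡ 409 (mod 710).

409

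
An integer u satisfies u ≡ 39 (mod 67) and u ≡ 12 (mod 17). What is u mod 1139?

709

67⁻¹ mod 17: 67·16 ≡ 1 (mod 17), so 67⁻¹ ≡ 16.
u = 39 + 67·((12 − 39)·16 mod 17) = 39 + 67·10 = 709.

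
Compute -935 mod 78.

-935 = -12×78 + 1, so -935 ≡ 1 (mod 78).

1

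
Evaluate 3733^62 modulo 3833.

62 in binary is 111110, i.e. 62 = 32 + 16 + 8 + 4 + 2.
3733^1 ≡ 3733 (mod 3833)
3733^2 ≡ 3733^2 = 13935289 ≡ 2334 (mod 3833)
3733^4 ≡ 2334^2 = 5447556 ≡ 863 (mod 3833)
3733^8 ≡ 863^2 = 744769 ≡ 1167 (mod 3833)
3733^16 ≡ 1167^2 = 1361889 ≡ 1174 (mod 3833)
3733^32 ≡ 1174^2 = 1378276 ≡ 2229 (mod 3833)
3733^62 = 3733^32 × 3733^16 × 3733^8 × 3733^4 × 3733^2 ≡ 2229 × 1174 × 1167 × 863 × 2334 (mod 3833).
Accumulate the product:
2229 × 1174 = 2616846 ≡ 2740
2740 × 1167 = 3197580 ≡ 858
858 × 863 = 740454 ≡ 685
685 × 2334 = 1598790 ≡ 429

429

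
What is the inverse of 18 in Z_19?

18

19 = 1·18 + 1
18 = 18·1 + 0
gcd(18, 19) = 1, so the inverse exists.
Back-substitute for 1:
1 = 1·19 − 1·18
So 18⁻¹ ≡ −1 ≡ 18 (mod 19).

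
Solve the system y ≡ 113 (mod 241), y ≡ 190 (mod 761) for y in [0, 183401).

241⁻¹ mod 761: 241*60 ≡ 1 (mod 761), so 241⁻¹ ≡ 60.
y = 113 + 241*((190 − 113)*60 mod 761) = 113 + 241*54 = 13127.

13127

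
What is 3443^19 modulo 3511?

2973

By square-and-multiply:
3443^1 ≡ 3443 (mod 3511)
3443^2 ≡ 3443^2 = 11854249 ≡ 1113 (mod 3511)
3443^4 ≡ 1113^2 = 1238769 ≡ 2897 (mod 3511)
3443^8 ≡ 2897^2 = 8392609 ≡ 1319 (mod 3511)
3443^16 ≡ 1319^2 = 1739761 ≡ 1816 (mod 3511)
3443^19 = 3443^16 · 3443^2 · 3443^1 ≡ 1816 · 1113 · 3443 (mod 3511).
Accumulate the product:
1816 · 1113 = 2021208 ≡ 2383
2383 · 3443 = 8204669 ≡ 2973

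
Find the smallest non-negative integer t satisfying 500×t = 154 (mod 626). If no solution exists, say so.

277

gcd(500, 626) = 2, and 2 | 154, so solutions exist.
Divide through by 2: 250×t ≡ 77 mod 313.
250⁻¹ ≡ 154 (mod 313).
t ≡ 154×77 ≡ 277 (mod 313).
The smallest non-negative solution is t = 277.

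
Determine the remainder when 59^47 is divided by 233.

90

Using repeated squaring:
47 in binary is 101111, i.e. 47 = 32 + 8 + 4 + 2 + 1.
59^1 ≡ 59 (mod 233)
59^2 ≡ 59^2 = 3481 ≡ 219 (mod 233)
59^4 ≡ 219^2 = 47961 ≡ 196 (mod 233)
59^8 ≡ 196^2 = 38416 ≡ 204 (mod 233)
59^16 ≡ 204^2 = 41616 ≡ 142 (mod 233)
59^32 ≡ 142^2 = 20164 ≡ 126 (mod 233)
59^47 = 59^32 · 59^8 · 59^4 · 59^2 · 59^1 ≡ 126 · 204 · 196 · 219 · 59 (mod 233).
Accumulate the product:
126 · 204 = 25704 ≡ 74
74 · 196 = 14504 ≡ 58
58 · 219 = 12702 ≡ 120
120 · 59 = 7080 ≡ 90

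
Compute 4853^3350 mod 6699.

Using repeated squaring:
4853^1 ≡ 4853 (mod 6699)
4853^2 ≡ 4853^2 = 23551609 ≡ 4624 (mod 6699)
4853^4 ≡ 4624^2 = 21381376 ≡ 4867 (mod 6699)
4853^8 ≡ 4867^2 = 23687689 ≡ 25 (mod 6699)
4853^16 ≡ 25^2 = 625 (mod 6699)
4853^32 ≡ 625^2 = 390625 ≡ 2083 (mod 6699)
4853^64 ≡ 2083^2 = 4338889 ≡ 4636 (mod 6699)
4853^128 ≡ 4636^2 = 21492496 ≡ 2104 (mod 6699)
4853^256 ≡ 2104^2 = 4426816 ≡ 5476 (mod 6699)
4853^512 ≡ 5476^2 = 29986576 ≡ 1852 (mod 6699)
4853^1024 ≡ 1852^2 = 3429904 ≡ 16 (mod 6699)
4853^2048 ≡ 16^2 = 256 (mod 6699)
4853^3350 = 4853^2048 · 4853^1024 · 4853^256 · 4853^16 · 4853^4 · 4853^2 ≡ 256 · 16 · 5476 · 625 · 4867 · 4624 (mod 6699).
Accumulate the product:
256 · 16 = 4096
4096 · 5476 = 22429696 ≡ 1444
1444 · 625 = 902500 ≡ 4834
4834 · 4867 = 23527078 ≡ 190
190 · 4624 = 878560 ≡ 991

991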